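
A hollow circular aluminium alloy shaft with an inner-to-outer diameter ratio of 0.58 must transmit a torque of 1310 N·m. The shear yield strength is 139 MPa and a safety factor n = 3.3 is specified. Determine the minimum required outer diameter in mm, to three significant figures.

d_o = 56.3 mm

τ_allow = 139/3.3 = 42.12 MPa.
For a hollow shaft τ = 16T/[πd_o³(1−k⁴)] with k = 0.58, so 1−k⁴ = 0.8868.
d_o³ = 16T/[π τ_allow (1−k⁴)] = 16×1310000/(π×42.12×0.8868) = 178600 mm³.
d_o = 56.32 mm.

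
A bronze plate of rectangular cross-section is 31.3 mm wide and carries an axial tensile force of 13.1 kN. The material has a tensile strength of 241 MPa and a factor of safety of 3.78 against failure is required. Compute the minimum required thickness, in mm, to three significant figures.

t = 6.56 mm

σ_allow = 241/3.78 = 63.76 MPa.
Required area A = F/σ_allow = 13100/63.76 = 205.5 mm².
t = A/w = 205.5/31.3 = 6.565 mm.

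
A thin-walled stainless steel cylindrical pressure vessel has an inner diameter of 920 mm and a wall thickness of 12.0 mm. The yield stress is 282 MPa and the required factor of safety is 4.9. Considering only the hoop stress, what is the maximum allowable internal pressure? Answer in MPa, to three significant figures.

σ_allow = 282/4.9 = 57.55 MPa.
σ_h = pD/(2t) → p_allow = 2σ_allow t/D = 2×57.55×12.0/920 = 1.501 MPa.

p_allow = 1.50 MPa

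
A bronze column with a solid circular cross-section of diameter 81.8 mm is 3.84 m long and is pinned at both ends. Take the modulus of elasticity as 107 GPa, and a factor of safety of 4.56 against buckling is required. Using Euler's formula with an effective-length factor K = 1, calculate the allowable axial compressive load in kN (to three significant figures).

P_allow = 34.5 kN

I = πd⁴/64 = π×81.8⁴/64 = 2.198×10^6 mm⁴.
Effective length L_e = KL = 1×3.84 m = 3840 mm.
Euler critical load P_cr = π²EI/L_e² = π²×107000×2.198×10^6/3840² = 157400 N.
P_allow = P_cr/n = 157400/4.56 = 34520 N.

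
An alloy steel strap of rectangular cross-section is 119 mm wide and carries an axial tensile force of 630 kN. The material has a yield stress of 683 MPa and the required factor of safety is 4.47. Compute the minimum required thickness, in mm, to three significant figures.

σ_allow = 683/4.47 = 152.8 MPa.
Required area A = F/σ_allow = 630000/152.8 = 4123 mm².
t = A/w = 4123/119 = 34.65 mm.

t = 34.6 mm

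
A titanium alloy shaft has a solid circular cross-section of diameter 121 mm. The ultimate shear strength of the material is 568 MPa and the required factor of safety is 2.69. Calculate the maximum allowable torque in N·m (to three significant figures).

τ_allow = 568/2.69 = 211.2 MPa.
For a solid shaft T_allow = τ_allow·πd³/16; πd³/16 = π×121³/16 = 347800 mm³.
T_allow = 211.2×347800 = 7.345×10^7 N·mm = 73450 N·m.

T_allow = 73400 N·m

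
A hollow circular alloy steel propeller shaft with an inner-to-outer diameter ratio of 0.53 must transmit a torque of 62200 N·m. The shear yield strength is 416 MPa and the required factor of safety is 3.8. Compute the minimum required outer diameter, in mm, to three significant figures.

τ_allow = 416/3.8 = 109.5 MPa.
For a hollow shaft τ = 16T/[πd_o³(1−k⁴)] with k = 0.53, so 1−k⁴ = 0.9211.
d_o³ = 16T/[π τ_allow (1−k⁴)] = 16×6.2200×10^7/(π×109.5×0.9211) = 3.142×10^6 mm³.
d_o = 146.5 mm.

d_o = 146 mm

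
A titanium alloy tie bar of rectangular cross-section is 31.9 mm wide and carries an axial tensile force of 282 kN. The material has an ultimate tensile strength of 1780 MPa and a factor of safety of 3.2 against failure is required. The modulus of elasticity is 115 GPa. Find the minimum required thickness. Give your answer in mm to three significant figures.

t = 15.9 mm

σ_allow = 1780/3.2 = 556.2 MPa.
Required area A = F/σ_allow = 282000/556.2 = 507.0 mm².
t = A/w = 507.0/31.9 = 15.89 mm.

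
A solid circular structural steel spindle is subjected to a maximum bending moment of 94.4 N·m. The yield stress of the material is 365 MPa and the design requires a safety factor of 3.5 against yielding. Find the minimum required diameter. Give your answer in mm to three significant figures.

d = 21.0 mm

σ_allow = 365/3.5 = 104.3 MPa.
For a solid circular section σ = 32M/(πd³), so d³ = 32M/(π σ_allow) = 32×94400/(π×104.3) = 9220 mm³.
d = 20.97 mm.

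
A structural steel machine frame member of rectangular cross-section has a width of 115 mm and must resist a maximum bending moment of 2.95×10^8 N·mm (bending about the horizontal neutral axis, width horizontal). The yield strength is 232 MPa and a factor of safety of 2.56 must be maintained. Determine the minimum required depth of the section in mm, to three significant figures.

σ_allow = 232/2.56 = 90.62 MPa.
For a rectangular section σ = 6M/(bh²), so h² = 6M/(b σ_allow) = 6×2.9500×10^8/(115×90.62) = 169800 mm².
h = 412.1 mm.

h = 412 mm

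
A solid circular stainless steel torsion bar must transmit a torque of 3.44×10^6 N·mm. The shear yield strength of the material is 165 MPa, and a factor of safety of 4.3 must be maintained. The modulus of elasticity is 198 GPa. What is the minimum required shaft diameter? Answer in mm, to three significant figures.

d = 77.0 mm

Allowable shear stress τ_allow = 165/4.3 = 38.37 MPa.
For a solid shaft τ = 16T/(πd³), so d³ = 16T/(π τ_allow) = 16×3440000/(π×38.37) = 456600 mm³.
d = (456600)^(1/3) = 77.00 mm.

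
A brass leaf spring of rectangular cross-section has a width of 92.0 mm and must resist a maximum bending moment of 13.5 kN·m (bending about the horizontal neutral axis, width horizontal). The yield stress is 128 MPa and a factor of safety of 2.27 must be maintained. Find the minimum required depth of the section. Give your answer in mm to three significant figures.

σ_allow = 128/2.27 = 56.39 MPa.
For a rectangular section σ = 6M/(bh²), so h² = 6M/(b σ_allow) = 6×1.3500×10^7/(92.0×56.39) = 15610 mm².
h = 125.0 mm.

h = 125 mm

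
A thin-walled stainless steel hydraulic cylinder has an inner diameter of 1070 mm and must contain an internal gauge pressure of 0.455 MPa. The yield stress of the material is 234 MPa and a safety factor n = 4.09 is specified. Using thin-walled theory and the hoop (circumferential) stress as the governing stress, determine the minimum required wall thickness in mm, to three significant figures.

t = 4.25 mm

σ_allow = 234/4.09 = 57.21 MPa.
Hoop stress σ_h = pD/(2t), so t = pD/(2σ_allow) = 0.455×1070/(2×57.21) = 4.255 mm.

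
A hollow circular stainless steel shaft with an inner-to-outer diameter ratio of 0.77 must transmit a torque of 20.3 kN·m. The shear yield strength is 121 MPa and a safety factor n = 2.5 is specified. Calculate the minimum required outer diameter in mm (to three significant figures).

d_o = 149 mm

τ_allow = 121/2.5 = 48.40 MPa.
For a hollow shaft τ = 16T/[πd_o³(1−k⁴)] with k = 0.77, so 1−k⁴ = 0.6485.
d_o³ = 16T/[π τ_allow (1−k⁴)] = 16×2.0300×10^7/(π×48.40×0.6485) = 3.294×10^6 mm³.
d_o = 148.8 mm.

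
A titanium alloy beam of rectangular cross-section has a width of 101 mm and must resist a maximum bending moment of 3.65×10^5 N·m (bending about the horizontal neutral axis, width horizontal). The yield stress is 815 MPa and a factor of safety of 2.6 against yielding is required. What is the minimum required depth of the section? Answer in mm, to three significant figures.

h = 263 mm

σ_allow = 815/2.6 = 313.5 MPa.
For a rectangular section σ = 6M/(bh²), so h² = 6M/(b σ_allow) = 6×3.6500×10^8/(101×313.5) = 69170 mm².
h = 263.0 mm.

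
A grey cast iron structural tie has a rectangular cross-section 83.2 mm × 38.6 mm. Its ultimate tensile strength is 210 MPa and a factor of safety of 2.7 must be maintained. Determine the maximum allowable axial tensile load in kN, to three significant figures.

σ_allow = 210/2.7 = 77.78 MPa.
A = 83.2×38.6 = 3212 mm².
F_allow = σ_allow × A = 77.78×3212 = 249800 N.

F_allow = 250 kN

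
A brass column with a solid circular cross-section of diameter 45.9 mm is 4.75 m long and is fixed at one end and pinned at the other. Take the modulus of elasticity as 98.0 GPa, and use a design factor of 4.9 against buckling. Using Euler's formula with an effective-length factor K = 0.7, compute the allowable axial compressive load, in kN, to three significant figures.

I = πd⁴/64 = π×45.9⁴/64 = 217900 mm⁴.
Effective length L_e = KL = 0.7×4.75 m = 3325 mm.
Euler critical load P_cr = π²EI/L_e² = π²×98000×217900/3325² = 19060 N.
P_allow = P_cr/n = 19060/4.9 = 3890 N.

P_allow = 3.89 kN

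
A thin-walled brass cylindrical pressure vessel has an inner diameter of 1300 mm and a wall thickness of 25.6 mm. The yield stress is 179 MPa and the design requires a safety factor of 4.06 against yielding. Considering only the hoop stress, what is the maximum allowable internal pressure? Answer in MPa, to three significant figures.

σ_allow = 179/4.06 = 44.09 MPa.
σ_h = pD/(2t) → p_allow = 2σ_allow t/D = 2×44.09×25.6/1300 = 1.736 MPa.

p_allow = 1.74 MPa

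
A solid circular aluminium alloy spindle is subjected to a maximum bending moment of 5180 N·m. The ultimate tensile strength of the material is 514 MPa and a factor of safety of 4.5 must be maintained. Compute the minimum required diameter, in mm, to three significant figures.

d = 77.3 mm

σ_allow = 514/4.5 = 114.2 MPa.
For a solid circular section σ = 32M/(πd³), so d³ = 32M/(π σ_allow) = 32×5180000/(π×114.2) = 461900 mm³.
d = 77.30 mm.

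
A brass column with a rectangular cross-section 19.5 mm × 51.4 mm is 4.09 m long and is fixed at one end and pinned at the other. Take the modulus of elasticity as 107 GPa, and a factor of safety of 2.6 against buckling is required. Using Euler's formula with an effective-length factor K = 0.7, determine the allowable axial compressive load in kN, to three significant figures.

Buckling occurs about the weak axis: I_min = h·b³/12 = 51.4×19.5³/12 = 31760 mm⁴ (b = 19.5 mm is the smaller dimension).
Effective length L_e = KL = 0.7×4.09 m = 2863 mm.
Euler critical load P_cr = π²EI/L_e² = π²×107000×31760/2863² = 4092 N.
P_allow = P_cr/n = 4092/2.6 = 1574 N.

P_allow = 1.57 kN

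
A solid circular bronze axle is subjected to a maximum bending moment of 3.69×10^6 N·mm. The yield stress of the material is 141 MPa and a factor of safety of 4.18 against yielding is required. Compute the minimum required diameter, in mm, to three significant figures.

d = 104 mm

σ_allow = 141/4.18 = 33.73 MPa.
For a solid circular section σ = 32M/(πd³), so d³ = 32M/(π σ_allow) = 32×3690000/(π×33.73) = 1.114×10^6 mm³.
d = 103.7 mm.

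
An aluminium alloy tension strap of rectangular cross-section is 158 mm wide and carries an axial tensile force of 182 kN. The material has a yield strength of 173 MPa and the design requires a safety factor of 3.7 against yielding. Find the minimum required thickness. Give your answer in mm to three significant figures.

t = 24.6 mm

σ_allow = 173/3.7 = 46.76 MPa.
Required area A = F/σ_allow = 182000/46.76 = 3892 mm².
t = A/w = 3892/158 = 24.64 mm.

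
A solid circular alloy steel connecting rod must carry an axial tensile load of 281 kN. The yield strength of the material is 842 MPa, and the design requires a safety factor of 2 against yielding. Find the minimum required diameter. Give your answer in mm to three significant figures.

Allowable stress σ_allow = 842/2 = 421.0 MPa.
Required area A = F/σ_allow = 281000/421.0 = 667.5 mm².
A = πd²/4 → d = √(4A/π) = 29.15 mm.

d = 29.2 mm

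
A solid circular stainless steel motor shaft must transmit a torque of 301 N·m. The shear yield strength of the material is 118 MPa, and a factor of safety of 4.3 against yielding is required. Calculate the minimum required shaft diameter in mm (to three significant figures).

d = 38.2 mm

Allowable shear stress τ_allow = 118/4.3 = 27.44 MPa.
For a solid shaft τ = 16T/(πd³), so d³ = 16T/(π τ_allow) = 16×301000/(π×27.44) = 55860 mm³.
d = (55860)^(1/3) = 38.23 mm.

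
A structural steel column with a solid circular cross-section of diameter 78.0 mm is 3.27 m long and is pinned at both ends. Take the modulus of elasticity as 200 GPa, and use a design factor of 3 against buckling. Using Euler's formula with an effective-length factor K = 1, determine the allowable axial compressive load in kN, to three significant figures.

I = πd⁴/64 = π×78.0⁴/64 = 1.817×10^6 mm⁴.
Effective length L_e = KL = 1×3.27 m = 3270 mm.
Euler critical load P_cr = π²EI/L_e² = π²×200000×1.817×10^6/3270² = 335400 N.
P_allow = P_cr/n = 335400/3 = 111800 N.

P_allow = 112 kN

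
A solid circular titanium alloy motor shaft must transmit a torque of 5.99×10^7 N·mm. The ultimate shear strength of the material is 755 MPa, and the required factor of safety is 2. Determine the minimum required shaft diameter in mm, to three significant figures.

d = 93.1 mm

Allowable shear stress τ_allow = 755/2 = 377.5 MPa.
For a solid shaft τ = 16T/(πd³), so d³ = 16T/(π τ_allow) = 16×5.9900×10^7/(π×377.5) = 808100 mm³.
d = (808100)^(1/3) = 93.15 mm.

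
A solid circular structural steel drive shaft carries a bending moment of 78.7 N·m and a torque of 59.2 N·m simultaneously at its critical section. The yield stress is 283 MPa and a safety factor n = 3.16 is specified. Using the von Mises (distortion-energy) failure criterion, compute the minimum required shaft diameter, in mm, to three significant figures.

d = 22.0 mm

σ_allow = σ_y/n = 283/3.16 = 89.56 MPa.
For a solid shaft σ_b = 32M/(πd³) and τ = 16T/(πd³), so the von Mises stress is σ' = (16/πd³)·√(4M²+3T²).
√(4M²+3T²) = √(4×(78700)² + 3×(59200)²) = 187900 N·mm.
d³ = 16×187900/(π×89.56) = 10680 mm³.
d = 22.02 mm.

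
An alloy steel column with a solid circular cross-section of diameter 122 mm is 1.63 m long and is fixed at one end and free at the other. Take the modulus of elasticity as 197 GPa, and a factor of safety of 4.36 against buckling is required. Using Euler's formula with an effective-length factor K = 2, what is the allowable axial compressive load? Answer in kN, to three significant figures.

I = πd⁴/64 = π×122⁴/64 = 1.087×10^7 mm⁴.
Effective length L_e = KL = 2×1.63 m = 3260 mm.
Euler critical load P_cr = π²EI/L_e² = π²×197000×1.087×10^7/3260² = 1.989×10^6 N.
P_allow = P_cr/n = 1.989×10^6/4.36 = 456300 N.

P_allow = 456 kN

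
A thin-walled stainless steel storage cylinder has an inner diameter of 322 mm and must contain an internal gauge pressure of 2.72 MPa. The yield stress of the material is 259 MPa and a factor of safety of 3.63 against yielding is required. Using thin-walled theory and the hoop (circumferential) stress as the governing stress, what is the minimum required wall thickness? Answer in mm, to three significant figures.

σ_allow = 259/3.63 = 71.35 MPa.
Hoop stress σ_h = pD/(2t), so t = pD/(2σ_allow) = 2.72×322/(2×71.35) = 6.138 mm.

t = 6.14 mm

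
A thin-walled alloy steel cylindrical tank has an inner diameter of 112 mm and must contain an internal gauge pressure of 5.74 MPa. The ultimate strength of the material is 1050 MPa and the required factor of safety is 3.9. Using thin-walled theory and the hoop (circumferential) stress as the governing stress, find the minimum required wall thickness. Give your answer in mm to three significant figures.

σ_allow = 1050/3.9 = 269.2 MPa.
Hoop stress σ_h = pD/(2t), so t = pD/(2σ_allow) = 5.74×112/(2×269.2) = 1.194 mm.

t = 1.19 mm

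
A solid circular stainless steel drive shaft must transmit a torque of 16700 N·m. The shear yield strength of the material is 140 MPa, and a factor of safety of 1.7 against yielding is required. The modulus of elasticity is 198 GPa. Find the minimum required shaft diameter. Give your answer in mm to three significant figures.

Allowable shear stress τ_allow = 140/1.7 = 82.35 MPa.
For a solid shaft τ = 16T/(πd³), so d³ = 16T/(π τ_allow) = 16×1.6700×10^7/(π×82.35) = 1.033×10^6 mm³.
d = (1.033×10^6)^(1/3) = 101.1 mm.

d = 101 mm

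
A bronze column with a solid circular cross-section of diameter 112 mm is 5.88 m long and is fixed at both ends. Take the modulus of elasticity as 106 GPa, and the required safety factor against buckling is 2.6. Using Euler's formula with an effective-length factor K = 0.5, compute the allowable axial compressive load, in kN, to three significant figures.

I = πd⁴/64 = π×112⁴/64 = 7.724×10^6 mm⁴.
Effective length L_e = KL = 0.5×5.88 m = 2940 mm.
Euler critical load P_cr = π²EI/L_e² = π²×106000×7.724×10^6/2940² = 934900 N.
P_allow = P_cr/n = 934900/2.6 = 359600 N.

P_allow = 360 kN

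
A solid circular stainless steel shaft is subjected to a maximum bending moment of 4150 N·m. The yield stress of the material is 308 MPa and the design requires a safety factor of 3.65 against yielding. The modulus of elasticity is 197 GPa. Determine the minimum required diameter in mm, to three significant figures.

d = 79.4 mm

σ_allow = 308/3.65 = 84.38 MPa.
For a solid circular section σ = 32M/(πd³), so d³ = 32M/(π σ_allow) = 32×4150000/(π×84.38) = 500900 mm³.
d = 79.42 mm.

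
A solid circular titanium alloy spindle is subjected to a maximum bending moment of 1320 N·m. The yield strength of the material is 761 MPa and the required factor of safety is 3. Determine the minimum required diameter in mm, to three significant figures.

σ_allow = 761/3 = 253.7 MPa.
For a solid circular section σ = 32M/(πd³), so d³ = 32M/(π σ_allow) = 32×1320000/(π×253.7) = 53000 mm³.
d = 37.56 mm.

d = 37.6 mm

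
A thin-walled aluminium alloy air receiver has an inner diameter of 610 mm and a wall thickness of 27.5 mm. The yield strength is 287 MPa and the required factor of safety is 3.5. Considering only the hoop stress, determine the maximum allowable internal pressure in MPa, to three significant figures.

p_allow = 7.39 MPa

σ_allow = 287/3.5 = 82.00 MPa.
σ_h = pD/(2t) → p_allow = 2σ_allow t/D = 2×82.00×27.5/610 = 7.393 MPa.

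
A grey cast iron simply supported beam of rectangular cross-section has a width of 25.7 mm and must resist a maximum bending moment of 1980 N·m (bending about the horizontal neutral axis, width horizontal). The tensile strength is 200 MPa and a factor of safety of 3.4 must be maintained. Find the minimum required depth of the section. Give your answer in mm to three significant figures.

h = 88.6 mm

σ_allow = 200/3.4 = 58.82 MPa.
For a rectangular section σ = 6M/(bh²), so h² = 6M/(b σ_allow) = 6×1980000/(25.7×58.82) = 7858 mm².
h = 88.65 mm.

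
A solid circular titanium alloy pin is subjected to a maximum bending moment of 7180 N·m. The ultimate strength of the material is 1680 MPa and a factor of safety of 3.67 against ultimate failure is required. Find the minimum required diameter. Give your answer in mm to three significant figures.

d = 54.3 mm

σ_allow = 1680/3.67 = 457.8 MPa.
For a solid circular section σ = 32M/(πd³), so d³ = 32M/(π σ_allow) = 32×7180000/(π×457.8) = 159800 mm³.
d = 54.26 mm.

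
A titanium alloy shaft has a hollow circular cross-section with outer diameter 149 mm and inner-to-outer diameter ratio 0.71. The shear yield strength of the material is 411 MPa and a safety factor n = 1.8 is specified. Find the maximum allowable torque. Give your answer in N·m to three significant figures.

T_allow = 1.11×10^5 N·m

τ_allow = 411/1.8 = 228.3 MPa.
For a hollow shaft T_allow = τ_allow·πd_o³(1−k⁴)/16 with 1−k⁴ = 0.7459, so πd_o³(1−k⁴)/16 = 484500 mm³.
T_allow = 228.3×484500 = 1.106×10^8 N·mm = 110600 N·m.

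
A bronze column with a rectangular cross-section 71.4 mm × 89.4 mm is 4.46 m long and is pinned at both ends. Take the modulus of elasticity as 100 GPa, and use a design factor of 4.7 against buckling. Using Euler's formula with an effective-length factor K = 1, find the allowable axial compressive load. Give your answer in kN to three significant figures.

P_allow = 28.6 kN

Buckling occurs about the weak axis: I_min = h·b³/12 = 89.4×71.4³/12 = 2.712×10^6 mm⁴ (b = 71.4 mm is the smaller dimension).
Effective length L_e = KL = 1×4.46 m = 4460 mm.
Euler critical load P_cr = π²EI/L_e² = π²×100000×2.712×10^6/4460² = 134500 N.
P_allow = P_cr/n = 134500/4.7 = 28630 N.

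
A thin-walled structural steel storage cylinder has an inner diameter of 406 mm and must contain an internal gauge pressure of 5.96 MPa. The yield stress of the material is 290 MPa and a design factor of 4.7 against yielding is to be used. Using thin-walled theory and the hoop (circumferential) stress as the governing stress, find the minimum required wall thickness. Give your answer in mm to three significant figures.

t = 19.6 mm

σ_allow = 290/4.7 = 61.70 MPa.
Hoop stress σ_h = pD/(2t), so t = pD/(2σ_allow) = 5.96×406/(2×61.70) = 19.61 mm.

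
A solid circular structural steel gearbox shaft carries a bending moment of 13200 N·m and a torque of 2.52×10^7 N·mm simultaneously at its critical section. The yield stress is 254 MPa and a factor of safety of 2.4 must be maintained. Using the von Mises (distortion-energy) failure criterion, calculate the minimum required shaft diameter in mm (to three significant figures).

σ_allow = σ_y/n = 254/2.4 = 105.8 MPa.
For a solid shaft σ_b = 32M/(πd³) and τ = 16T/(πd³), so the von Mises stress is σ' = (16/πd³)·√(4M²+3T²).
√(4M²+3T²) = √(4×(1.320×10^7)² + 3×(2.520×10^7)²) = 5.101×10^7 N·mm.
d³ = 16×5.101×10^7/(π×105.8) = 2.455×10^6 mm³.
d = 134.9 mm.

d = 135 mm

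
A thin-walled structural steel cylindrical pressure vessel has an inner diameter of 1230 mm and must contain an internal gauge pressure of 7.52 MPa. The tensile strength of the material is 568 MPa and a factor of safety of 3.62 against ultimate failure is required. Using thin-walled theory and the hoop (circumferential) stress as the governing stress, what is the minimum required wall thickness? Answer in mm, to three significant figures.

σ_allow = 568/3.62 = 156.9 MPa.
Hoop stress σ_h = pD/(2t), so t = pD/(2σ_allow) = 7.52×1230/(2×156.9) = 29.47 mm.

t = 29.5 mm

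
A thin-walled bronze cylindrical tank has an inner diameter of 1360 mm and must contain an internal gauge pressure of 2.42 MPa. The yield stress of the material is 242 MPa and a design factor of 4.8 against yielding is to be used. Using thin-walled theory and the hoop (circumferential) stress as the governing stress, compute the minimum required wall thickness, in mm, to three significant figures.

t = 32.6 mm

σ_allow = 242/4.8 = 50.42 MPa.
Hoop stress σ_h = pD/(2t), so t = pD/(2σ_allow) = 2.42×1360/(2×50.42) = 32.64 mm.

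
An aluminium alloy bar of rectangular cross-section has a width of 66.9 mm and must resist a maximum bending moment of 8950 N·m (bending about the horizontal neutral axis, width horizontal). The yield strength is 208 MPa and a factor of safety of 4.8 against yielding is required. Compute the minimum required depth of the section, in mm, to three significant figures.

h = 136 mm

σ_allow = 208/4.8 = 43.33 MPa.
For a rectangular section σ = 6M/(bh²), so h² = 6M/(b σ_allow) = 6×8950000/(66.9×43.33) = 18520 mm².
h = 136.1 mm.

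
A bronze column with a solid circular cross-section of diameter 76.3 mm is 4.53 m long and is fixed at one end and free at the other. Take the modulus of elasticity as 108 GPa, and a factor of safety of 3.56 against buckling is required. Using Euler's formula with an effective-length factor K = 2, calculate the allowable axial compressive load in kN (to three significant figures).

I = πd⁴/64 = π×76.3⁴/64 = 1.664×10^6 mm⁴.
Effective length L_e = KL = 2×4.53 m = 9060 mm.
Euler critical load P_cr = π²EI/L_e² = π²×108000×1.664×10^6/9060² = 21600 N.
P_allow = P_cr/n = 21600/3.56 = 6069 N.

P_allow = 6.07 kN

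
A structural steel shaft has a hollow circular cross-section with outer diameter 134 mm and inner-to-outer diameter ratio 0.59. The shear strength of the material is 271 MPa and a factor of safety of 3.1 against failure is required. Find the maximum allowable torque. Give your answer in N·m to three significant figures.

τ_allow = 271/3.1 = 87.42 MPa.
For a hollow shaft T_allow = τ_allow·πd_o³(1−k⁴)/16 with 1−k⁴ = 0.8788, so πd_o³(1−k⁴)/16 = 415200 mm³.
T_allow = 87.42×415200 = 3.630×10^7 N·mm = 36300 N·m.

T_allow = 36300 N·m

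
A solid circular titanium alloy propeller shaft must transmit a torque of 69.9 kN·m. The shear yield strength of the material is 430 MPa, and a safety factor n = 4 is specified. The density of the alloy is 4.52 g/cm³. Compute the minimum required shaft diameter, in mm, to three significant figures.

Allowable shear stress τ_allow = 430/4 = 107.5 MPa.
For a solid shaft τ = 16T/(πd³), so d³ = 16T/(π τ_allow) = 16×6.9900×10^7/(π×107.5) = 3.312×10^6 mm³.
d = (3.312×10^6)^(1/3) = 149.1 mm.

d = 149 mm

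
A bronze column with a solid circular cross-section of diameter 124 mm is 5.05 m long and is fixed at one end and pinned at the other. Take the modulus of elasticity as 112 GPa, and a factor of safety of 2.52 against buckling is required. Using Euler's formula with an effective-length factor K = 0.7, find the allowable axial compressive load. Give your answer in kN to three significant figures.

P_allow = 407 kN

I = πd⁴/64 = π×124⁴/64 = 1.161×10^7 mm⁴.
Effective length L_e = KL = 0.7×5.05 m = 3535 mm.
Euler critical load P_cr = π²EI/L_e² = π²×112000×1.161×10^7/3535² = 1.027×10^6 N.
P_allow = P_cr/n = 1.027×10^6/2.52 = 407400 N.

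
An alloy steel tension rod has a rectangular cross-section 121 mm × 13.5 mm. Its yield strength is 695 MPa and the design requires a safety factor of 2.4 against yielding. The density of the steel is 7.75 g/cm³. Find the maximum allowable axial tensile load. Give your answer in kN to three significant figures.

F_allow = 473 kN

σ_allow = 695/2.4 = 289.6 MPa.
A = 121×13.5 = 1634 mm².
F_allow = σ_allow × A = 289.6×1634 = 473000 N.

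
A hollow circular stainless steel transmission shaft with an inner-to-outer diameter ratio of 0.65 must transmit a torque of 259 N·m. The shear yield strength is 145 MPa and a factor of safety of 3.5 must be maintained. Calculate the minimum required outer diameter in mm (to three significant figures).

d_o = 33.8 mm

τ_allow = 145/3.5 = 41.43 MPa.
For a hollow shaft τ = 16T/[πd_o³(1−k⁴)] with k = 0.65, so 1−k⁴ = 0.8215.
d_o³ = 16T/[π τ_allow (1−k⁴)] = 16×259000/(π×41.43×0.8215) = 38760 mm³.
d_o = 33.84 mm.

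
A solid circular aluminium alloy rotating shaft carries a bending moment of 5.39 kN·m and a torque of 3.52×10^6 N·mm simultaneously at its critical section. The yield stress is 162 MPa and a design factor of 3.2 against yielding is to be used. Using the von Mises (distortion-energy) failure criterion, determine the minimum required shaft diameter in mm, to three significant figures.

σ_allow = σ_y/n = 162/3.2 = 50.62 MPa.
For a solid shaft σ_b = 32M/(πd³) and τ = 16T/(πd³), so the von Mises stress is σ' = (16/πd³)·√(4M²+3T²).
√(4M²+3T²) = √(4×(5.390×10^6)² + 3×(3.520×10^6)²) = 1.238×10^7 N·mm.
d³ = 16×1.238×10^7/(π×50.62) = 1.246×10^6 mm³.
d = 107.6 mm.

d = 108 mm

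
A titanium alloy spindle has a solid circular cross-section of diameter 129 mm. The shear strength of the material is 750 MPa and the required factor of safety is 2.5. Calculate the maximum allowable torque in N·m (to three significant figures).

T_allow = 1.26×10^5 N·m

τ_allow = 750/2.5 = 300.0 MPa.
For a solid shaft T_allow = τ_allow·πd³/16; πd³/16 = π×129³/16 = 421500 mm³.
T_allow = 300.0×421500 = 1.265×10^8 N·mm = 126500 N·m.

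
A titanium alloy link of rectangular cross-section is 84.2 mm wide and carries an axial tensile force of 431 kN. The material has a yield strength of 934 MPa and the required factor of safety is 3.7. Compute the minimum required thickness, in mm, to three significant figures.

σ_allow = 934/3.7 = 252.4 MPa.
Required area A = F/σ_allow = 431000/252.4 = 1707 mm².
t = A/w = 1707/84.2 = 20.28 mm.

t = 20.3 mm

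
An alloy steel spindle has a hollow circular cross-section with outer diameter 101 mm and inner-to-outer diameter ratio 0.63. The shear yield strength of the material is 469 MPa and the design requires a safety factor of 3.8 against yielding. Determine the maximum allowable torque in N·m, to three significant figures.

τ_allow = 469/3.8 = 123.4 MPa.
For a hollow shaft T_allow = τ_allow·πd_o³(1−k⁴)/16 with 1−k⁴ = 0.8425, so πd_o³(1−k⁴)/16 = 170400 mm³.
T_allow = 123.4×170400 = 2.103×10^7 N·mm = 21030 N·m.

T_allow = 21000 N·m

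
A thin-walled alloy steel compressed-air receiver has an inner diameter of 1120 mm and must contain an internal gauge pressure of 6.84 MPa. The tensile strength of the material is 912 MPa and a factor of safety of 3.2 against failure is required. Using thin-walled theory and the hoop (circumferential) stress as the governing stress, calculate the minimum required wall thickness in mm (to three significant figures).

t = 13.4 mm

σ_allow = 912/3.2 = 285.0 MPa.
Hoop stress σ_h = pD/(2t), so t = pD/(2σ_allow) = 6.84×1120/(2×285.0) = 13.44 mm.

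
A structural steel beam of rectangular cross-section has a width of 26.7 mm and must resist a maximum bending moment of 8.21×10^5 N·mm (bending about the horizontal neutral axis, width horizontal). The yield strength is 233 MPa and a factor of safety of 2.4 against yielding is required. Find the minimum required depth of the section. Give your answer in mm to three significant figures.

h = 43.6 mm

σ_allow = 233/2.4 = 97.08 MPa.
For a rectangular section σ = 6M/(bh²), so h² = 6M/(b σ_allow) = 6×821000/(26.7×97.08) = 1900 mm².
h = 43.59 mm.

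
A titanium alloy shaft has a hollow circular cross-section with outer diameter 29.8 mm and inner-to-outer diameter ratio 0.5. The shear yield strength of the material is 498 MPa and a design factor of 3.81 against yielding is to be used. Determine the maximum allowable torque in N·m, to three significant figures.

τ_allow = 498/3.81 = 130.7 MPa.
For a hollow shaft T_allow = τ_allow·πd_o³(1−k⁴)/16 with 1−k⁴ = 0.9375, so πd_o³(1−k⁴)/16 = 4871 mm³.
T_allow = 130.7×4871 = 636700 N·mm = 636.7 N·m.

T_allow = 637 N·m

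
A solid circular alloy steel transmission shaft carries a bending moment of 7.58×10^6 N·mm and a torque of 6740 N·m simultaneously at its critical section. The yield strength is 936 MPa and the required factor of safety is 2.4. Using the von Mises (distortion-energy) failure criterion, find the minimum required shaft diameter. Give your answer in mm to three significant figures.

d = 63.0 mm

σ_allow = σ_y/n = 936/2.4 = 390.0 MPa.
For a solid shaft σ_b = 32M/(πd³) and τ = 16T/(πd³), so the von Mises stress is σ' = (16/πd³)·√(4M²+3T²).
√(4M²+3T²) = √(4×(7.580×10^6)² + 3×(6.740×10^6)²) = 1.913×10^7 N·mm.
d³ = 16×1.913×10^7/(π×390.0) = 249900 mm³.
d = 62.98 mm.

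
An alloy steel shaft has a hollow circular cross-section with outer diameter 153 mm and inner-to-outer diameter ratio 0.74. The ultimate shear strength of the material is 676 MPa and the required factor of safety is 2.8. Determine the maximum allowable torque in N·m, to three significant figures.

T_allow = 1.19×10^5 N·m

τ_allow = 676/2.8 = 241.4 MPa.
For a hollow shaft T_allow = τ_allow·πd_o³(1−k⁴)/16 with 1−k⁴ = 0.7001, so πd_o³(1−k⁴)/16 = 492400 mm³.
T_allow = 241.4×492400 = 1.189×10^8 N·mm = 118900 N·m.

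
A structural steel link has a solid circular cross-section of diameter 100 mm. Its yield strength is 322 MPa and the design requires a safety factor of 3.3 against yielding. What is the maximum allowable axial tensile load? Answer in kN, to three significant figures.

F_allow = 766 kN

σ_allow = 322/3.3 = 97.58 MPa.
A = πd²/4 = π×100²/4 = 7854 mm².
F_allow = σ_allow × A = 97.58×7854 = 766400 N.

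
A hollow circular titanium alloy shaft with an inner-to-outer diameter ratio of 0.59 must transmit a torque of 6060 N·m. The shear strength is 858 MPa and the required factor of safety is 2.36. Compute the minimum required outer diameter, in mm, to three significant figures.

d_o = 45.9 mm

τ_allow = 858/2.36 = 363.6 MPa.
For a hollow shaft τ = 16T/[πd_o³(1−k⁴)] with k = 0.59, so 1−k⁴ = 0.8788.
d_o³ = 16T/[π τ_allow (1−k⁴)] = 16×6060000/(π×363.6×0.8788) = 96600 mm³.
d_o = 45.88 mm.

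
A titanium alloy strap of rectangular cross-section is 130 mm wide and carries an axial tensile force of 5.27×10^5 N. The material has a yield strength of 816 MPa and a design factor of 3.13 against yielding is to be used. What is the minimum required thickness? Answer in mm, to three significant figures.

t = 15.5 mm

σ_allow = 816/3.13 = 260.7 MPa.
Required area A = F/σ_allow = 527000/260.7 = 2021 mm².
t = A/w = 2021/130 = 15.55 mm.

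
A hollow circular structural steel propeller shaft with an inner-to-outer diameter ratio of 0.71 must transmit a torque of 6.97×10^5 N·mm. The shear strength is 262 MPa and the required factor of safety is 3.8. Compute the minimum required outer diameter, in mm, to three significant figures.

τ_allow = 262/3.8 = 68.95 MPa.
For a hollow shaft τ = 16T/[πd_o³(1−k⁴)] with k = 0.71, so 1−k⁴ = 0.7459.
d_o³ = 16T/[π τ_allow (1−k⁴)] = 16×697000/(π×68.95×0.7459) = 69030 mm³.
d_o = 41.02 mm.

d_o = 41.0 mm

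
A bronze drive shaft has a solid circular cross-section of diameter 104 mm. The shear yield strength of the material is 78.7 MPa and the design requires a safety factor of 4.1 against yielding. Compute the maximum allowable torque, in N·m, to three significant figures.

τ_allow = 78.7/4.1 = 19.20 MPa.
For a solid shaft T_allow = τ_allow·πd³/16; πd³/16 = π×104³/16 = 220900 mm³.
T_allow = 19.20×220900 = 4.240×10^6 N·mm = 4240 N·m.

T_allow = 4240 N·m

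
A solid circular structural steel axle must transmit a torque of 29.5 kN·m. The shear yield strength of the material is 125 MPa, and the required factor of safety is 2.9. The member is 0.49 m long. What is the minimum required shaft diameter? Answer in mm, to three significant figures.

Allowable shear stress τ_allow = 125/2.9 = 43.10 MPa.
For a solid shaft τ = 16T/(πd³), so d³ = 16T/(π τ_allow) = 16×2.9500×10^7/(π×43.10) = 3.486×10^6 mm³.
d = (3.486×10^6)^(1/3) = 151.6 mm.

d = 152 mm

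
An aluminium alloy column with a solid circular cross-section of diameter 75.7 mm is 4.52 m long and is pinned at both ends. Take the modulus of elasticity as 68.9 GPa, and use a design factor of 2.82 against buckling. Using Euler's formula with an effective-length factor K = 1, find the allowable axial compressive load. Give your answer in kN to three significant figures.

I = πd⁴/64 = π×75.7⁴/64 = 1.612×10^6 mm⁴.
Effective length L_e = KL = 1×4.52 m = 4520 mm.
Euler critical load P_cr = π²EI/L_e² = π²×68900×1.612×10^6/4520² = 53650 N.
P_allow = P_cr/n = 53650/2.82 = 19030 N.

P_allow = 19.0 kN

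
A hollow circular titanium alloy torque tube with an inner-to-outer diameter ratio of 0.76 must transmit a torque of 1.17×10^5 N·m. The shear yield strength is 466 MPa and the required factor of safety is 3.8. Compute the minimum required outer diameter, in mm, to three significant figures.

d_o = 194 mm

τ_allow = 466/3.8 = 122.6 MPa.
For a hollow shaft τ = 16T/[πd_o³(1−k⁴)] with k = 0.76, so 1−k⁴ = 0.6664.
d_o³ = 16T/[π τ_allow (1−k⁴)] = 16×1.1700×10^8/(π×122.6×0.6664) = 7.292×10^6 mm³.
d_o = 193.9 mm.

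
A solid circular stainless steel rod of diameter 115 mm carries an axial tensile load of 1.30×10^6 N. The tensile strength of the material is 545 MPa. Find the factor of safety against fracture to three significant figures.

n = 4.35

A = πd²/4 = 10390 mm².
σ = F/A = 1300000/10390 = 125.2 MPa.
n = 545/125.2 = 4.355.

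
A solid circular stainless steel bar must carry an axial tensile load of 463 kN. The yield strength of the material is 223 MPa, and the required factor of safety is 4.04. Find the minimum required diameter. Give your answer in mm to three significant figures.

Allowable stress σ_allow = 223/4.04 = 55.20 MPa.
Required area A = F/σ_allow = 463000/55.20 = 8388 mm².
A = πd²/4 → d = √(4A/π) = 103.3 mm.

d = 103 mm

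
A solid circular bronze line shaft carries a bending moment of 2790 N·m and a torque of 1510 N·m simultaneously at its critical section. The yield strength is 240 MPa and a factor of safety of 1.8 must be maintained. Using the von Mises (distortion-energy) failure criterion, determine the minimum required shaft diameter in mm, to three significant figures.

σ_allow = σ_y/n = 240/1.8 = 133.3 MPa.
For a solid shaft σ_b = 32M/(πd³) and τ = 16T/(πd³), so the von Mises stress is σ' = (16/πd³)·√(4M²+3T²).
√(4M²+3T²) = √(4×(2.790×10^6)² + 3×(1.510×10^6)²) = 6.163×10^6 N·mm.
d³ = 16×6.163×10^6/(π×133.3) = 235400 mm³.
d = 61.74 mm.

d = 61.7 mm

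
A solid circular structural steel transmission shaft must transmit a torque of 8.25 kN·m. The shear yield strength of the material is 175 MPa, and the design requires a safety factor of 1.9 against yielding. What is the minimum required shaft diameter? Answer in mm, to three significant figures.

d = 77.0 mm

Allowable shear stress τ_allow = 175/1.9 = 92.11 MPa.
For a solid shaft τ = 16T/(πd³), so d³ = 16T/(π τ_allow) = 16×8250000/(π×92.11) = 456200 mm³.
d = (456200)^(1/3) = 76.98 mm.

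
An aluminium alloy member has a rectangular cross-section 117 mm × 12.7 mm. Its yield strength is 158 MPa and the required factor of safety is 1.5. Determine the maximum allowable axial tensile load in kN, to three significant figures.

F_allow = 157 kN

σ_allow = 158/1.5 = 105.3 MPa.
A = 117×12.7 = 1486 mm².
F_allow = σ_allow × A = 105.3×1486 = 156500 N.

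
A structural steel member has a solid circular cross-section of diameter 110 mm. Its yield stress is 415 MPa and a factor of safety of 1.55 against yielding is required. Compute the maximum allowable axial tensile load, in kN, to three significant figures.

F_allow = 2540 kN

σ_allow = 415/1.55 = 267.7 MPa.
A = πd²/4 = π×110²/4 = 9503 mm².
F_allow = σ_allow × A = 267.7×9503 = 2.544×10^6 N.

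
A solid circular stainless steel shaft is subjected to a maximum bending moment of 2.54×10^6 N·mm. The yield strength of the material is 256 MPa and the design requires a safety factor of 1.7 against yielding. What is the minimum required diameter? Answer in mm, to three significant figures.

d = 55.6 mm

σ_allow = 256/1.7 = 150.6 MPa.
For a solid circular section σ = 32M/(πd³), so d³ = 32M/(π σ_allow) = 32×2540000/(π×150.6) = 171800 mm³.
d = 55.59 mm.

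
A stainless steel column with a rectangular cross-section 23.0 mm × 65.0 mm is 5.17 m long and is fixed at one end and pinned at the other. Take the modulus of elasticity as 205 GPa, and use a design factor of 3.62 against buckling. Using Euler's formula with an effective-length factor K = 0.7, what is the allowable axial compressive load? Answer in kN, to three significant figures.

P_allow = 2.81 kN

Buckling occurs about the weak axis: I_min = h·b³/12 = 65.0×23.0³/12 = 65900 mm⁴ (b = 23.0 mm is the smaller dimension).
Effective length L_e = KL = 0.7×5.17 m = 3619 mm.
Euler critical load P_cr = π²EI/L_e² = π²×205000×65900/3619² = 10180 N.
P_allow = P_cr/n = 10180/3.62 = 2812 N.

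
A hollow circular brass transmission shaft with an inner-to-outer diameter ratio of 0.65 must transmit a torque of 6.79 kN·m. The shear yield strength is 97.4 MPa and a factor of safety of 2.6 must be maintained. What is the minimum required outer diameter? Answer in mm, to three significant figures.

τ_allow = 97.4/2.6 = 37.46 MPa.
For a hollow shaft τ = 16T/[πd_o³(1−k⁴)] with k = 0.65, so 1−k⁴ = 0.8215.
d_o³ = 16T/[π τ_allow (1−k⁴)] = 16×6790000/(π×37.46×0.8215) = 1.124×10^6 mm³.
d_o = 104.0 mm.

d_o = 104 mm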